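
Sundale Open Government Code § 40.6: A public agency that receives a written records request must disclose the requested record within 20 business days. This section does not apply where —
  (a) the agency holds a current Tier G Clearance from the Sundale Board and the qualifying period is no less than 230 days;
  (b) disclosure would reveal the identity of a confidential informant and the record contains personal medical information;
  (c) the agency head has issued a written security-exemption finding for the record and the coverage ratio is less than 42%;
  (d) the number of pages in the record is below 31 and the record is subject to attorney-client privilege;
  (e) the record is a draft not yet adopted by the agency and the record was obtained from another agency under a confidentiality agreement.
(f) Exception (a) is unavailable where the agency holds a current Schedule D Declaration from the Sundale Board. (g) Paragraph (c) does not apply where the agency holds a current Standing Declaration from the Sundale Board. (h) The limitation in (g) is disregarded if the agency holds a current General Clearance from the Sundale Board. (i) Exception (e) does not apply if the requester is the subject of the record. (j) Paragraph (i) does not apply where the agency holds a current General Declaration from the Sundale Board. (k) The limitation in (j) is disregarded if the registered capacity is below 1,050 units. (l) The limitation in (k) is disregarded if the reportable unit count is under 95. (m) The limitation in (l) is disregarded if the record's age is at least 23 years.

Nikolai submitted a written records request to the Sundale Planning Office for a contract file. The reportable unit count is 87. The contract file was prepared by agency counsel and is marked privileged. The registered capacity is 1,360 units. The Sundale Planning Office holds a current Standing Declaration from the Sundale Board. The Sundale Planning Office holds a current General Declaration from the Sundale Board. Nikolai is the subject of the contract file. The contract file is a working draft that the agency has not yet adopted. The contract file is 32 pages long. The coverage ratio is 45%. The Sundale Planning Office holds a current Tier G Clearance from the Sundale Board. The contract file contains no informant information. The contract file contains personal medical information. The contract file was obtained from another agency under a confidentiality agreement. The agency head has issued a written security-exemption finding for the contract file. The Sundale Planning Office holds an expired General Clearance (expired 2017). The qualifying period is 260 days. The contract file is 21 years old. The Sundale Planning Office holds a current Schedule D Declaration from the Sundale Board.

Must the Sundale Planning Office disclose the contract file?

No — exception (e) applies; the Sundale Planning Office is not required to disclose the contract file.

Exception (a): a current Tier G Clearance is held; the qualifying period is 260 days, meeting the 230 days threshold — every condition holds. However, paragraph (f) must be considered: (f) applies — a current Schedule D Declaration is held. (a) is therefore removed.
Exception (b) does not apply: the contract file contains no informant information.
Exception (c) requires that the coverage ratio is less than 42%; but the coverage ratio is 45%, not less than 42%, so (c) is unavailable.
Exception (d) does not apply: the number of pages in the record is 32, not below 31.
Exception (e): the contract file is an unadopted draft; the contract file was obtained under a confidentiality agreement — every condition holds. Under paragraphs (i)–(m): (i) is triggered (Nikolai is the subject of the contract file), but is set aside by (j): (j) operates — a current General Declaration is held. (k) does not operate here (the registered capacity is 1,360 units, not below 1,050 units), so (j) stands. So (e) applies.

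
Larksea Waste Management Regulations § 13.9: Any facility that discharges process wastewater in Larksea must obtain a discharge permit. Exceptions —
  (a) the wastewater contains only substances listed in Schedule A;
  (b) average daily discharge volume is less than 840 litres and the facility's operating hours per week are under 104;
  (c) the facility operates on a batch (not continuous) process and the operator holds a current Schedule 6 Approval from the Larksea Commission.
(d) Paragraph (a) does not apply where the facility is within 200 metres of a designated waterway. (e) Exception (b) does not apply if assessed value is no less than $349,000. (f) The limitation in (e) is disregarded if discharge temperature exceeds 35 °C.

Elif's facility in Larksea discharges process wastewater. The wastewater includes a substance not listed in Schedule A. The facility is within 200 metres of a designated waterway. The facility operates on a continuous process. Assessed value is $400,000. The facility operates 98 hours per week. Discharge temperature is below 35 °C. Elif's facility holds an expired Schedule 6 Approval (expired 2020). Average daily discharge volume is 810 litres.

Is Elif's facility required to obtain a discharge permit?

Yes — Elif's facility must obtain a discharge permit.

Exception (a) requires that the wastewater contains only substances listed in Schedule A; but the wastewater includes a non-Schedule-A substance, so (a) is unavailable.
Exception (b): average daily discharge volume is 810 litres, less than the 840 litres limit; the facility's operating hours per week are 98, under the 104 limit — every condition holds. However, paragraphs (e)–(f) must be considered: (e) applies — assessed value is $400,000, meeting the $349,000 threshold. (f), which would lift (e), does not operate here — discharge temperature is below 35 °C. (b) is therefore removed.
Exception (c) does not apply: the facility operates on a continuous process.
No exception is made out. Elif's facility falls within the general rule.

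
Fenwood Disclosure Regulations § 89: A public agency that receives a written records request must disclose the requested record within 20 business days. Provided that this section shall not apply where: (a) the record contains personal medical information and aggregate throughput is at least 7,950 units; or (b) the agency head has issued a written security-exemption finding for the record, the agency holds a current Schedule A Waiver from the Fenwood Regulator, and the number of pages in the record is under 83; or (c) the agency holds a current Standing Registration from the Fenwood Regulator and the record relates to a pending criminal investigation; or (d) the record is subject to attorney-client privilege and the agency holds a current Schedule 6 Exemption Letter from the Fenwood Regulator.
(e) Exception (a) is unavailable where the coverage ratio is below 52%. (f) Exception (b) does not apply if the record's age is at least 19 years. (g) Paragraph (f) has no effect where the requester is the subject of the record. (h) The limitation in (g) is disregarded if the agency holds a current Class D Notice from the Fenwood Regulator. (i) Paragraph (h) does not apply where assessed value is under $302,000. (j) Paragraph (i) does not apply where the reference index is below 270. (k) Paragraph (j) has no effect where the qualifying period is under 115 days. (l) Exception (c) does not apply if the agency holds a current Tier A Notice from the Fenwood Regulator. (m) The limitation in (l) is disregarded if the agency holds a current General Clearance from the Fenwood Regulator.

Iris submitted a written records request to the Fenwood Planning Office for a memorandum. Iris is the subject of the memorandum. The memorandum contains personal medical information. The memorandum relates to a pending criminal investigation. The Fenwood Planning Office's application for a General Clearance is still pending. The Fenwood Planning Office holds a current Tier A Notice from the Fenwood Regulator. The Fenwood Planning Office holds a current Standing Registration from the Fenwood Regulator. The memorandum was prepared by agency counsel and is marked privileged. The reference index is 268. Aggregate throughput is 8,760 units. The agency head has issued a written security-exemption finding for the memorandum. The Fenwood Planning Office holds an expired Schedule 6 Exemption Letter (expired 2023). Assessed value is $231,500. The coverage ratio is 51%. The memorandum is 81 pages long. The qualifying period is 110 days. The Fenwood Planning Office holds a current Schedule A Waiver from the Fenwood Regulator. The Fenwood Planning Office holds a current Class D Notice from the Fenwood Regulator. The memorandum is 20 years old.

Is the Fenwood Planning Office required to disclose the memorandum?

No — exception (b) applies; the Fenwood Planning Office is not required to disclose the memorandum.

Exception (a): the memorandum contains personal medical information; aggregate throughput is 8,760 units, meeting the 7,950 units threshold — every condition holds. But: (e) is engaged — the coverage ratio is 51%, below the 52% limit. Exception (a) does not apply.
All of (b)'s requirements are met (a written security-exemption finding has been issued; a current Schedule A Waiver is held; the number of pages in the record is 81, under the 83 limit). Under paragraphs (f)–(k): (f) would limit (b) — the record's age is 20 years, meeting the 19 years threshold — but (g) sets (f) aside: (g) is engaged — Iris is the subject of the memorandum. (h) would limit (g) — a current Class D Notice is held — but (i) sets (h) aside: (i) is engaged — assessed value is $231,500, under the $302,000 limit. (j) applies (the reference index is 268, below the 270 limit), but is set aside by (k): (k) operates against (j): the qualifying period is 110 days, under the 115 days limit. (b) remains available.
Exception (c)'s conditions are all satisfied: a current Standing Registration is held; the memorandum relates to a pending investigation. But: (l) is triggered — a current Tier A Notice is held. (m), which would lift (l), is not engaged — no current General Clearance is held. So (c) is unavailable.
Exception (d) does not apply: the Schedule 6 Exemption Letter is not current.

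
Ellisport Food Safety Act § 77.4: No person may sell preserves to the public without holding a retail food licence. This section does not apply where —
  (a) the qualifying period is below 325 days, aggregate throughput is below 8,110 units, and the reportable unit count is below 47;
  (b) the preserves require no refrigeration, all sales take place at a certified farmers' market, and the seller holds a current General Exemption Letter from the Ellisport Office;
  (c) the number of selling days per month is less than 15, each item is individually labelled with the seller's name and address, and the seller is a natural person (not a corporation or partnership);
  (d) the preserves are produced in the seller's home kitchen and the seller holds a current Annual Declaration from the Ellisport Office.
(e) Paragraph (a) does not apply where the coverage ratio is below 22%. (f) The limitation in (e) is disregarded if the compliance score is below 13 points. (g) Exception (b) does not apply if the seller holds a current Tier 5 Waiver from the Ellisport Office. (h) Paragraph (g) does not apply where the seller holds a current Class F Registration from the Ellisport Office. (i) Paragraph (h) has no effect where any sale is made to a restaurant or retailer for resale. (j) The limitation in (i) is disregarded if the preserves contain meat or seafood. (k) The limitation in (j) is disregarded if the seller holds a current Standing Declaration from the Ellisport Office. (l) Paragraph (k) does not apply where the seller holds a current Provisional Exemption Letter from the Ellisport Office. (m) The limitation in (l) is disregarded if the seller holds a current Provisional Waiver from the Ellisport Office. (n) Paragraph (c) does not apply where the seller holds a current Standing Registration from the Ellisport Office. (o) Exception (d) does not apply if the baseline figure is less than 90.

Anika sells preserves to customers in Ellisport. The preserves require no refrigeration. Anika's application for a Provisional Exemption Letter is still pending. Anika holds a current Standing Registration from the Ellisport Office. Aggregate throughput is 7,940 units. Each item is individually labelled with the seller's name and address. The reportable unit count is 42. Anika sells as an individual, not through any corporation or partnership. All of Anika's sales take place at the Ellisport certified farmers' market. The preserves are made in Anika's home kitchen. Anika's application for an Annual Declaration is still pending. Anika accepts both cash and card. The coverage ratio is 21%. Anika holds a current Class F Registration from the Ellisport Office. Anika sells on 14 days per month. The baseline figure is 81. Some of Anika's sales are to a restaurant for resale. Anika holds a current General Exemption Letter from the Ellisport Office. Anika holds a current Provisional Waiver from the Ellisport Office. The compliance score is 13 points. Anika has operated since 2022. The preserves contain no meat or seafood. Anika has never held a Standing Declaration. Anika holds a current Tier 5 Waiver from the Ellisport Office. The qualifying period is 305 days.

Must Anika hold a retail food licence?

Yes — Anika must hold a retail food licence.

Exception (a) is satisfied on its face — the qualifying period is 305 days, below the 325 days limit; aggregate throughput is 7,940 units, below the 8,110 units limit; the reportable unit count is 42, below the 47 limit. However, paragraphs (e)–(f) must be considered: (e) operates against (a): the coverage ratio is 21%, below the 22% limit. (f) is not triggered (the compliance score is 13 points, not below 13 points), so (e) stands. So (a) is unavailable.
Exception (b)'s conditions are all satisfied: the preserves are shelf-stable; all sales are at a certified farmers' market; a current General Exemption Letter is held. But: (g) operates against (b): a current Tier 5 Waiver is held. (h) would limit (g) — a current Class F Registration is held — but (i) sets (h) aside: (i) operates against (h): some sales are to a restaurant for resale. (j) is not engaged (the preserves contain no meat or seafood), so (i) stands. Exception (b) does not apply.
Exception (c): the number of selling days per month is 14, less than the 15 limit; items are individually labelled; the seller is a natural person — every condition holds. But applying paragraph (n): (n) operates against (c): a current Standing Registration is held. So (c) is unavailable.
Exception (d) does not apply: the Annual Declaration is not current.
No exception displaces § 77.4.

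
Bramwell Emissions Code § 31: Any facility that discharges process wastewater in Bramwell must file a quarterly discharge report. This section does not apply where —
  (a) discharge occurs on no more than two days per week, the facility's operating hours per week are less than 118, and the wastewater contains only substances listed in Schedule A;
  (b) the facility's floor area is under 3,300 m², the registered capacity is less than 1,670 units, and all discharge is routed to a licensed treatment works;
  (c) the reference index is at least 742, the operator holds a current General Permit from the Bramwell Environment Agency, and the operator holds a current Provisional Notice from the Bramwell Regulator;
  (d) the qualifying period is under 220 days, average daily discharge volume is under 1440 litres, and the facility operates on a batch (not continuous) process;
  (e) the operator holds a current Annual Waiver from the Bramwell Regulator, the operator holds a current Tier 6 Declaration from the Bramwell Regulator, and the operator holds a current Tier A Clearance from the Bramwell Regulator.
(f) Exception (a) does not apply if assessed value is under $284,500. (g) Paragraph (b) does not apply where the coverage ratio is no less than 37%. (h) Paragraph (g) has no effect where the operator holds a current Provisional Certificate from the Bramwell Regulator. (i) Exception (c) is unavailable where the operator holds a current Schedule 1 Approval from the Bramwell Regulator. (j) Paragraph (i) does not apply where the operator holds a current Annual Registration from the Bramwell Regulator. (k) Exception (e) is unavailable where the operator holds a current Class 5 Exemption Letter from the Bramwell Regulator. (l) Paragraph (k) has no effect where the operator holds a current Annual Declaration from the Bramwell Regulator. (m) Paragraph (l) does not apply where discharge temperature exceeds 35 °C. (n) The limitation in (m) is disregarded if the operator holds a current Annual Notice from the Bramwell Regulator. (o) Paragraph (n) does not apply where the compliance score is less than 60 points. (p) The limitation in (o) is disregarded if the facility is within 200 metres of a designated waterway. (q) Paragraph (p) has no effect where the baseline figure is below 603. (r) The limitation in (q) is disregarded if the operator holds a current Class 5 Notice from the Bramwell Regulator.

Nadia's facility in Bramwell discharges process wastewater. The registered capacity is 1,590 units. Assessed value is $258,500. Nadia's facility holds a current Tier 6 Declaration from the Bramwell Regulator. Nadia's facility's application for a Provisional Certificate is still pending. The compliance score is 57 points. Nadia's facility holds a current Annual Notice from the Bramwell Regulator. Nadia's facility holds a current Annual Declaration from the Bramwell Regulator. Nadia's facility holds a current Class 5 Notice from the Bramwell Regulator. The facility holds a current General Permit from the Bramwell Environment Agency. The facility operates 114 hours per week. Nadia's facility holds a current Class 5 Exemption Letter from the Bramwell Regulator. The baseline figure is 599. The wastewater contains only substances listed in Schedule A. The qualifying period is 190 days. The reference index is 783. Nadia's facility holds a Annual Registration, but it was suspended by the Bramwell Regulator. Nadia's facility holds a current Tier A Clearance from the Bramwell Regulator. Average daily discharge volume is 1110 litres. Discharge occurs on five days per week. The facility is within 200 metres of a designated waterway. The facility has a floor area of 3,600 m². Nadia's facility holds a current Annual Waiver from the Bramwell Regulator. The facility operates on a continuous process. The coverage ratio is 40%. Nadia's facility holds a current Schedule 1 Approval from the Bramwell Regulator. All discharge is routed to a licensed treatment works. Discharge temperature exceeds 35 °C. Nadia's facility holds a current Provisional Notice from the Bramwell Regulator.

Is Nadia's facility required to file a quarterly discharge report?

No — exception (e) applies; Nadia's facility is not required to file a quarterly discharge report.

Exception (a) does not apply: discharge occurs on five days per week.
Exception (b) requires that the facility's floor area is under 3,300 m²; but the facility's floor area is 3,600 m², not under 3,300 m², so (b) is unavailable.
Exception (c) is satisfied on its face — the reference index is 783, meeting the 742 threshold; a current General Permit is held; a current Provisional Notice is held. But applying paragraphs (i)–(j): (i) operates against (c): a current Schedule 1 Approval is held. (j) is not engaged (the Annual Registration is not current), so (i) stands. So (c) is unavailable.
Exception (d) does not apply: the facility operates on a continuous process.
Exception (e) is satisfied on its face — a current Annual Waiver is held; a current Tier 6 Declaration is held; a current Tier A Clearance is held. Applying paragraphs (k)–(r): (k) operates (a current Class 5 Exemption Letter is held), but is set aside by (l): (l) operates against (k): a current Annual Declaration is held. (m) is triggered (discharge temperature exceeds 35 °C), but is itself disapplied by (n): (n) operates against (m): a current Annual Notice is held. (o) is triggered (the compliance score is 57 points, less than the 60 points limit), but is set aside by (p): (p) operates against (o): the facility is within 200 m of a designated waterway. (q) applies (the baseline figure is 599, below the 603 limit), but is overridden by (r): (r) operates against (q): a current Class 5 Notice is held. Exception (e) stands.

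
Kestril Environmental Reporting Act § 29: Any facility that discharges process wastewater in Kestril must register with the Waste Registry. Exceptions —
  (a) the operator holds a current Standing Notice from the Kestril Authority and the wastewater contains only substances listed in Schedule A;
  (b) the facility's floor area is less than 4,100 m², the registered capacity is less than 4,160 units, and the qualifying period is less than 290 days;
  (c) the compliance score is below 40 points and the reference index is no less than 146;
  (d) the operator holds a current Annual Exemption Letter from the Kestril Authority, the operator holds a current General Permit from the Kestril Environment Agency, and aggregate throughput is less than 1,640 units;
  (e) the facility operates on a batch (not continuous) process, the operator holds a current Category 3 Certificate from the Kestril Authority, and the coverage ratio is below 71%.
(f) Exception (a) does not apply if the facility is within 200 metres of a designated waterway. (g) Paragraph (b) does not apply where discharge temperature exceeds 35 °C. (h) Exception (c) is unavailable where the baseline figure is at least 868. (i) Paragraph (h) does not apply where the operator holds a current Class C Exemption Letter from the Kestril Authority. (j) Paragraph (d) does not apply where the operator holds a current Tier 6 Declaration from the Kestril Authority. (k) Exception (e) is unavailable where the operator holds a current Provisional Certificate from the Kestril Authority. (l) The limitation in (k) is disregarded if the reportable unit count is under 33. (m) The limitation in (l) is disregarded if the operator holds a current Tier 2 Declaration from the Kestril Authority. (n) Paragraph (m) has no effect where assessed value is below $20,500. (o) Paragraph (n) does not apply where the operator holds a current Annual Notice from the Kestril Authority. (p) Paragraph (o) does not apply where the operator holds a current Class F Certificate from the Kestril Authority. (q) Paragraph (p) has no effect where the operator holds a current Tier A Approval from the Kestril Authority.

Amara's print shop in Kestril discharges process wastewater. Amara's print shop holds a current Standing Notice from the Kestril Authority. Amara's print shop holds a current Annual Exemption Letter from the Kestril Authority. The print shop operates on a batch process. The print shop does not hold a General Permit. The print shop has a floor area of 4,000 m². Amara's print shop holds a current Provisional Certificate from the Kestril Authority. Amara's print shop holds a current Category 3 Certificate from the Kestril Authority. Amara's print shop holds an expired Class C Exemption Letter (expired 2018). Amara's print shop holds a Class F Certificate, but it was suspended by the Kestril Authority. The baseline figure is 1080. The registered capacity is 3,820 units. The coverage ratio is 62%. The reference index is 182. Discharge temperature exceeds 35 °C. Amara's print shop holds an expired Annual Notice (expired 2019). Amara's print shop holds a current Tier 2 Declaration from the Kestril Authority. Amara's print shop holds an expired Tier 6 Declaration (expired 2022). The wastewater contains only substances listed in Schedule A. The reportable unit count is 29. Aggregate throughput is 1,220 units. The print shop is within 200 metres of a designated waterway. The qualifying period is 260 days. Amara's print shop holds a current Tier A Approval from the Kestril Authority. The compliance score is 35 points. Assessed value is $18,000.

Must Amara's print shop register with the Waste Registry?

No — exception (e) applies; Amara's print shop is not required to register with the Waste Registry.

All of (a)'s requirements are met (a current Standing Notice is held; the wastewater is Schedule-A-only). But applying paragraph (f): (f) applies — the print shop is within 200 m of a designated waterway. Exception (a) does not apply.
Exception (b)'s conditions are all satisfied: the facility's floor area is 4,000 m², less than the 4,100 m² limit; the registered capacity is 3,820 units, less than the 4,160 units limit; the qualifying period is 260 days, less than the 290 days limit. But applying paragraph (g): (g) applies — discharge temperature exceeds 35 °C. Exception (b) does not apply.
Exception (c): the compliance score is 35 points, below the 40 points limit; the reference index is 182, meeting the 146 threshold — every condition holds. But applying paragraphs (h)–(i): (h) operates against (c): the baseline figure is 1,080, meeting the 868 threshold. (i), which would lift (h), is not engaged — there is no Class C Exemption Letter in force. Exception (c) does not apply.
Exception (d) fails — no General Permit is held.
Exception (e) is satisfied on its face — the facility operates on a batch process; a current Category 3 Certificate is held; the coverage ratio is 62%, below the 71% limit. Under paragraphs (k)–(q): (k) would limit (e) — a current Provisional Certificate is held — but (l) sets (k) aside: (l) applies — the reportable unit count is 29, under the 33 limit. (m) is triggered (a current Tier 2 Declaration is held), but is displaced by (n): (n) operates — assessed value is $18,000, below the $20,500 limit. (o), which would lift (n), is not triggered — no current Annual Notice is held. So (e) applies.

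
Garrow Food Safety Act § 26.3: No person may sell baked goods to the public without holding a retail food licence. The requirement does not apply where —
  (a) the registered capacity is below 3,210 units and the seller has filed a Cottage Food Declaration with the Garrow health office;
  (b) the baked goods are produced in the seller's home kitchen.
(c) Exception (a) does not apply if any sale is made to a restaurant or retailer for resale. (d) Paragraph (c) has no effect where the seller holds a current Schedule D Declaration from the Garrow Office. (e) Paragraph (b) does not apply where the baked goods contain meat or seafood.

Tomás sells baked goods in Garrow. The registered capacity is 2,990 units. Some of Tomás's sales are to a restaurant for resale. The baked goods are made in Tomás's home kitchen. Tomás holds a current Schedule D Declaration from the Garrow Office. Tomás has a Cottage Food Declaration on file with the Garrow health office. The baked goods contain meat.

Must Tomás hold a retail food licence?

No — exception (a) applies; Tomás is not required to hold a retail food licence.

Exception (a)'s conditions are all satisfied: the registered capacity is 2,990 units, below the 3,210 units limit; a Cottage Food Declaration is on file. Considering the limiting provisions: (c) is engaged (some sales are to a restaurant for resale), but is displaced by (d): (d) applies — a current Schedule D Declaration is held. (a) remains available.
Exception (b) is satisfied on its face — the baked goods are home-kitchen produced. But: (e) applies — the baked goods contain meat. Exception (b) does not apply.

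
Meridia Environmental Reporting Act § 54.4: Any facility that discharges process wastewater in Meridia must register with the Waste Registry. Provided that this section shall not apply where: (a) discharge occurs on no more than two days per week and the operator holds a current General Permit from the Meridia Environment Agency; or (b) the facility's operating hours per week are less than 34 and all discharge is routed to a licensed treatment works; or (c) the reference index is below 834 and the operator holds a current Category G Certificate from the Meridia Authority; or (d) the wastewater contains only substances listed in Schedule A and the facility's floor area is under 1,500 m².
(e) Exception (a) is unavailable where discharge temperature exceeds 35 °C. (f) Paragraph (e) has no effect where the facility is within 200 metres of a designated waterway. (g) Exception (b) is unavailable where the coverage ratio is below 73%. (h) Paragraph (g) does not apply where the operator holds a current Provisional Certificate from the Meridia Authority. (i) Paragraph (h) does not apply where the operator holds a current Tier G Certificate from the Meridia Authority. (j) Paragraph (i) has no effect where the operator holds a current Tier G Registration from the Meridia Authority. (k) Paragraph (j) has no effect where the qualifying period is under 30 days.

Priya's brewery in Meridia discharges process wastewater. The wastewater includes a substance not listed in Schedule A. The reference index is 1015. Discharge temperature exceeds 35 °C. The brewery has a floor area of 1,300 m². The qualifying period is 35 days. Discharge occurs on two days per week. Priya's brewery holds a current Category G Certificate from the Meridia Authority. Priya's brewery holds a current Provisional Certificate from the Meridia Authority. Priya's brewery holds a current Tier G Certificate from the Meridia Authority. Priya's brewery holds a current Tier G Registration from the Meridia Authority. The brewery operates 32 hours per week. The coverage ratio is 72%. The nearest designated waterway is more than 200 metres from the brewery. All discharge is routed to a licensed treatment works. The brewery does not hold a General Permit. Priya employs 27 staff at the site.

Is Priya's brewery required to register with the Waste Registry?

No — exception (b) applies; Priya's brewery is not required to register with the Waste Registry.

Exception (a) does not apply: no General Permit is held.
All of (b)'s requirements are met (the facility's operating hours per week are 32, less than the 34 limit; discharge is routed to a licensed treatment works). Considering the limiting provisions: (g) applies (the coverage ratio is 72%, below the 73% limit), but is itself disapplied by (h): (h) is engaged — a current Provisional Certificate is held. (i) would limit (h) — a current Tier G Certificate is held — but (j) sets (i) aside: (j) operates against (i): a current Tier G Registration is held. (k), which would lift (j), is not engaged — the qualifying period is 35 days, not under 30 days. So (b) applies.
Exception (c) requires that the reference index is below 834; but the reference index is 1,015, not below 834, so (c) is unavailable.
Exception (d) fails — the wastewater includes a non-Schedule-A substance.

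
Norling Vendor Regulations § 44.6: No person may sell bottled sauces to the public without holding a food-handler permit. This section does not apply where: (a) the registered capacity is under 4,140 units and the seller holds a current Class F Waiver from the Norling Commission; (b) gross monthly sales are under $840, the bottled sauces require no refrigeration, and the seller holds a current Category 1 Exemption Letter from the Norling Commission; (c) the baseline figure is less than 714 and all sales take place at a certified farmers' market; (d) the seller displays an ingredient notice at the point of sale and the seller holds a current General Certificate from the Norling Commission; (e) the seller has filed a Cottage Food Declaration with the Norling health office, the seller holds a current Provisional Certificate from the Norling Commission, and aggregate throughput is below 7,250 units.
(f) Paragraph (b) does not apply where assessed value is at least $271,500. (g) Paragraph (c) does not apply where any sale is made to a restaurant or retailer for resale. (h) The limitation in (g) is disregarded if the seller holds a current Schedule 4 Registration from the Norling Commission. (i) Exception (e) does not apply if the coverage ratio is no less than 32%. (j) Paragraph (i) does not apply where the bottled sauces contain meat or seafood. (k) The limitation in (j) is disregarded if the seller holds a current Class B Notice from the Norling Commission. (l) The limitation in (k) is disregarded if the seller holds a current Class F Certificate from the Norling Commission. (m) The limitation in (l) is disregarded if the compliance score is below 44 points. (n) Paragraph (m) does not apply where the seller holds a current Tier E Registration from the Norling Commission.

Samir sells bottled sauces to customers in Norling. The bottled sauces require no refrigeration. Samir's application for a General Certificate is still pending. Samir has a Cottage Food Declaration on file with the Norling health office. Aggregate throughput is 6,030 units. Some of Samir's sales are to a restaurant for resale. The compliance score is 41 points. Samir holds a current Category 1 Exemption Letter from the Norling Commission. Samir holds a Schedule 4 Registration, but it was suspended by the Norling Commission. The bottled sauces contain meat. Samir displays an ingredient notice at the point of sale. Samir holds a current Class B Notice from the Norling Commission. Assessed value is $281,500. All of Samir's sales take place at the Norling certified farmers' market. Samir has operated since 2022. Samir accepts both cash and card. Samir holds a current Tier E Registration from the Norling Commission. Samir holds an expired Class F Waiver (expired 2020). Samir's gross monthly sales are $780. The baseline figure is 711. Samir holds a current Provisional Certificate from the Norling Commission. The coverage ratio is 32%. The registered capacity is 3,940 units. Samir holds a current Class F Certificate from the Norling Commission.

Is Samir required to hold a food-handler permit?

No — exception (e) applies; Samir is not required to hold a food-handler permit.

Exception (a) fails — no current Class F Waiver is held.
All of (b)'s requirements are met (gross monthly sales are $780, under the $840 limit; the bottled sauces are shelf-stable; a current Category 1 Exemption Letter is held). But: (f) operates against (b): assessed value is $281,500, meeting the $271,500 threshold. So (b) is unavailable.
Exception (c): the baseline figure is 711, less than the 714 limit; all sales are at a certified farmers' market — every condition holds. However, paragraphs (g)–(h) must be considered: (g) operates against (c): some sales are to a restaurant for resale. (h) is not engaged (no current Schedule 4 Registration is held), so (g) stands. (c) is therefore removed.
Exception (d) does not apply: the General Certificate is not current.
Exception (e) is satisfied on its face — a Cottage Food Declaration is on file; a current Provisional Certificate is held; aggregate throughput is 6,030 units, below the 7,250 units limit. As to paragraphs (i)–(n): (i) would limit (e) — the coverage ratio is 32%, meeting the 32% threshold — but (j) sets (i) aside: (j) operates against (i): the bottled sauces contain meat. (k) would limit (j) — a current Class B Notice is held — but (l) sets (k) aside: (l) operates against (k): a current Class F Certificate is held. (m) is triggered (the compliance score is 41 points, below the 44 points limit), but is itself disapplied by (n): (n) applies — a current Tier E Registration is held. (e) remains available.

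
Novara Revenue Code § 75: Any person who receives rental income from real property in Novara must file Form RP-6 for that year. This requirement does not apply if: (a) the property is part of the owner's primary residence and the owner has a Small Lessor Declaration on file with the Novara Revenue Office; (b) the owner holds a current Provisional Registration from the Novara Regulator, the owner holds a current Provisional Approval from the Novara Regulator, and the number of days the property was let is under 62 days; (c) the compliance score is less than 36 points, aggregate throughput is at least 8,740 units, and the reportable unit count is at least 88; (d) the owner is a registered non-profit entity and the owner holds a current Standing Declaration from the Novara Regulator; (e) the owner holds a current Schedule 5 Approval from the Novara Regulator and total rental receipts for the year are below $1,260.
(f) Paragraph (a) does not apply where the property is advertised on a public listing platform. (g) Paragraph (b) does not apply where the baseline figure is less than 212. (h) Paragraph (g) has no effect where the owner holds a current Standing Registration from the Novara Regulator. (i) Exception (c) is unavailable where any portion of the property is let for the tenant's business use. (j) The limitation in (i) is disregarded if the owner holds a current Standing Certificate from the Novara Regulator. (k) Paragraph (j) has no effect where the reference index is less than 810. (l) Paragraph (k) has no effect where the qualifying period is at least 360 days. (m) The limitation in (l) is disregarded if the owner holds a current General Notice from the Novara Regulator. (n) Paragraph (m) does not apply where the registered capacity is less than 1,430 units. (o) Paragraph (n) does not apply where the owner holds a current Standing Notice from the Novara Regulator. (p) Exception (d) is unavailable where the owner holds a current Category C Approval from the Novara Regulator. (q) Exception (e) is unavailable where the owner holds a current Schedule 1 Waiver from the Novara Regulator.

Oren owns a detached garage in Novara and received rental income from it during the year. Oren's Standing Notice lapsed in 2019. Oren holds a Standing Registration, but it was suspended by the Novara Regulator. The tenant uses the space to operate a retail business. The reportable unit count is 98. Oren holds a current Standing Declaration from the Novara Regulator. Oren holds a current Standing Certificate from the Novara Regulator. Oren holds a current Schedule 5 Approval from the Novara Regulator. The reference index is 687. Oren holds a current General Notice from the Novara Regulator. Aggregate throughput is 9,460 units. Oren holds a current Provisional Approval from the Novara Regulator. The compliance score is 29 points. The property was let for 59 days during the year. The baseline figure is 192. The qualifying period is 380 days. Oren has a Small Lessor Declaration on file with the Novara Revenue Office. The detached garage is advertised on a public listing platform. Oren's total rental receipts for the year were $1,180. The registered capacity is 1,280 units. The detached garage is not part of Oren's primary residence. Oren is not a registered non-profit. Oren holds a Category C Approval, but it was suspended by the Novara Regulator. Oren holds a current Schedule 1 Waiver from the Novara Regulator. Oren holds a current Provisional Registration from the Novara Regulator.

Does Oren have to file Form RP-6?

No — exception (c) applies; Oren is not required to file Form RP-6.

Exception (a) does not apply: the detached garage is not part of the primary residence.
Exception (b): a current Provisional Registration is held; a current Provisional Approval is held; the number of days the property was let is 59 days, under the 62 days limit — every condition holds. But applying paragraphs (g)–(h): (g) operates against (b): the baseline figure is 192, less than the 212 limit. (h) does not operate here (there is no Standing Registration in force), so (g) stands. So (b) is unavailable.
All of (c)'s requirements are met (the compliance score is 29 points, less than the 36 points limit; aggregate throughput is 9,460 units, meeting the 8,740 units threshold; the reportable unit count is 98, meeting the 88 threshold). As to paragraphs (i)–(o): (i) is triggered (the space is let for business use), but is displaced by (j): (j) operates against (i): a current Standing Certificate is held. (k) is triggered (the reference index is 687, less than the 810 limit), but is set aside by (l): (l) operates — the qualifying period is 380 days, meeting the 360 days threshold. (m) is engaged (a current General Notice is held), but is displaced by (n): (n) is engaged — the registered capacity is 1,280 units, less than the 1,430 units limit. (o), which would lift (n), is not triggered — the Standing Notice is not current. So (c) applies.
Exception (d) does not apply: Oren is not a registered non-profit.
All of (e)'s requirements are met (a current Schedule 5 Approval is held; total rental receipts for the year are $1,180, below the $1,260 limit). Turning to paragraph (q): (q) applies — a current Schedule 1 Waiver is held. (e) is therefore removed.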